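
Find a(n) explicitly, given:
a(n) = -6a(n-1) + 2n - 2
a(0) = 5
First-order linear with linear forcing.
Homogeneous solution: a_h(n) = A·(-6)^n.
Try particular a_p(n) = pn + q. Substituting:
  pn + q = -6(p(n-1) + q) + 2n - 2.
Matching the n-coefficient: p = -6p + 2 ⇒ p = \frac{2}{7}.
Matching constants: q = 6p - 6q - 2 ⇒ q = - \frac{2}{49}.
General: a(n) = A·(-6)^n + \frac{2 n}{7} - \frac{2}{49}.
Apply a(0) = 5: A - \frac{2}{49} = 5 ⇒ A = \frac{247}{49}.
So a(n) = \frac{247 \left(-6\right)^{n}}{49} + \frac{2 n}{7} - \frac{2}{49}.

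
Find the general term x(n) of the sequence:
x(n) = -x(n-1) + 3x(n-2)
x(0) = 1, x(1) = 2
Characteristic equation: x² + x - 3 = 0.
Discriminant Δ = (-1)² + 4·(3) = 13.
Roots r₁,₂ = (-1 ± √13)/2, so r₁ = - \frac{1}{2} + \frac{\sqrt{13}}{2}, r₂ = - \frac{\sqrt{13}}{2} - \frac{1}{2}.
General solution: x(n) = A·r₁^n + B·r₂^n.
From the initial conditions, A + B = 1 and r₁A + r₂B = 2.
Since r₁ - r₂ = √13: A = (2 - (1)r₂)/√13 = \frac{1}{2} + \frac{5 \sqrt{13}}{26}, and B = 1 - A = \frac{1}{2} - \frac{5 \sqrt{13}}{26}.
So x(n) = \left(\frac{1}{2} + \frac{5 \sqrt{13}}{26}\right)\left(- \frac{1}{2} + \frac{\sqrt{13}}{2}\right)^n + \left(\frac{1}{2} - \frac{5 \sqrt{13}}{26}\right)\left(- \frac{\sqrt{13}}{2} - \frac{1}{2}\right)^n.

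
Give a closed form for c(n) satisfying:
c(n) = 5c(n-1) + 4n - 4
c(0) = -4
First-order linear with linear forcing.
Homogeneous solution: c_h(n) = A·(5)^n.
Try particular c_p(n) = pn + q. Substituting:
  pn + q = 5(p(n-1) + q) + 4n - 4.
Matching the n-coefficient: p = 5p + 4 ⇒ p = -1.
Matching constants: q = -5p + 5q - 4 ⇒ q = - \frac{1}{4}.
General: c(n) = A·(5)^n - n - \frac{1}{4}.
Apply c(0) = -4: A - \frac{1}{4} = -4 ⇒ A = - \frac{15}{4}.
So c(n) = - \frac{15 \cdot 5^{n}}{4} - n - \frac{1}{4}.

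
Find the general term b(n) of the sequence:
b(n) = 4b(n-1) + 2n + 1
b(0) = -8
First-order linear with linear forcing.
Homogeneous solution: b_h(n) = A·(4)^n.
Try particular b_p(n) = pn + q. Substituting:
  pn + q = 4(p(n-1) + q) + 2n + 1.
Matching the n-coefficient: p = 4p + 2 ⇒ p = - \frac{2}{3}.
Matching constants: q = -4p + 4q + 1 ⇒ q = - \frac{11}{9}.
General: b(n) = A·(4)^n - \frac{2 n}{3} - \frac{11}{9}.
Apply b(0) = -8: A - \frac{11}{9} = -8 ⇒ A = - \frac{61}{9}.
So b(n) = - \frac{61 \cdot 4^{n}}{9} - \frac{2 n}{3} - \frac{11}{9}.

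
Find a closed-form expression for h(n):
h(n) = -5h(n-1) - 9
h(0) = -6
First-order linear non-homogeneous.
Homogeneous solution: h_h(n) = A·(-5)^n.
Try constant particular solution h_p = K: K = -5K - 9 ⇒ K = - \frac{3}{2}.
General: h(n) = A·(-5)^n - \frac{3}{2}.
Apply h(0) = -6: A - \frac{3}{2} = -6 ⇒ A = - \frac{9}{2}.
So h(n) = - \frac{9 \left(-5\right)^{n}}{2} - \frac{3}{2}.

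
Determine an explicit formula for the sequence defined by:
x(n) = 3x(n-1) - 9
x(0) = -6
First-order linear non-homogeneous.
Homogeneous solution: x_h(n) = A·(3)^n.
Try constant particular solution x_p = K: K = 3K - 9 ⇒ K = \frac{9}{2}.
General: x(n) = A·(3)^n + \frac{9}{2}.
Apply x(0) = -6: A + \frac{9}{2} = -6 ⇒ A = - \frac{21}{2}.
So x(n) = \frac{9}{2} - \frac{21 \cdot 3^{n}}{2}.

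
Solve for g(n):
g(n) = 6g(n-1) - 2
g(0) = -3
First-order linear non-homogeneous.
Homogeneous solution: g_h(n) = A·(6)^n.
Try constant particular solution g_p = K: K = 6K - 2 ⇒ K = \frac{2}{5}.
General: g(n) = A·(6)^n + \frac{2}{5}.
Apply g(0) = -3: A + \frac{2}{5} = -3 ⇒ A = - \frac{17}{5}.
So g(n) = \frac{2}{5} - \frac{17 \cdot 6^{n}}{5}.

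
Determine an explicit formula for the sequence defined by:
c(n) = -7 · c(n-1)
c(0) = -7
Pure geometric recurrence with ratio -7.
By induction c(n) = c(0) · (-7)^n = - 7 \left(-7\right)^{n}.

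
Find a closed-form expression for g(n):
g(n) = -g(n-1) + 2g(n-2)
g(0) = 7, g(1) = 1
Characteristic equation: x² + x - 2 = 0, which factors as (x - (1))(x - (-2)) = 0.
Roots r₁ = 1, r₂ = -2 (distinct).
General solution: g(n) = A·(1)^n + B·(-2)^n.
From g(0) = 7: A + B = 7.
From g(1) = 1: A - 2B = 1.
Solving: A = 5, B = 2.
So g(n) = 2 \left(-2\right)^{n} + 5.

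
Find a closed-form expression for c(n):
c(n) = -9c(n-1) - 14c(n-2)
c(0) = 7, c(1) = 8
Characteristic equation: x² + 9x + 14 = 0, which factors as (x - (-2))(x - (-7)) = 0.
Roots r₁ = -2, r₂ = -7 (distinct).
General solution: c(n) = A·(-2)^n + B·(-7)^n.
From c(0) = 7: A + B = 7.
From c(1) = 8: -2A - 7B = 8.
Solving: A = \frac{57}{5}, B = - \frac{22}{5}.
So c(n) = \frac{57 \left(-2\right)^{n}}{5} - \frac{22 \left(-7\right)^{n}}{5}.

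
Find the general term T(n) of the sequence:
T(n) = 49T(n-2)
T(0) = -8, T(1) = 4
Characteristic equation: x² - 49 = 0, which factors as (x - (-7))(x - (7)) = 0.
Roots r₁ = -7, r₂ = 7 (distinct).
General solution: T(n) = A·(-7)^n + B·(7)^n.
From T(0) = -8: A + B = -8.
From T(1) = 4: -7A + 7B = 4.
Solving: A = - \frac{30}{7}, B = - \frac{26}{7}.
So T(n) = - \frac{30 \left(-7\right)^{n}}{7} - \frac{26 \cdot 7^{n}}{7}.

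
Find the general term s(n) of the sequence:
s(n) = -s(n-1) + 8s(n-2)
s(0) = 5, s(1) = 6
Characteristic equation: x² + x - 8 = 0.
Discriminant Δ = (-1)² + 4·(8) = 33.
Roots r₁,₂ = (-1 ± √33)/2, so r₁ = - \frac{1}{2} + \frac{\sqrt{33}}{2}, r₂ = - \frac{\sqrt{33}}{2} - \frac{1}{2}.
General solution: s(n) = A·r₁^n + B·r₂^n.
From the initial conditions, A + B = 5 and r₁A + r₂B = 6.
Since r₁ - r₂ = √33: A = (6 - (5)r₂)/√33 = \frac{17 \sqrt{33}}{66} + \frac{5}{2}, and B = 5 - A = \frac{5}{2} - \frac{17 \sqrt{33}}{66}.
So s(n) = \left(\frac{17 \sqrt{33}}{66} + \frac{5}{2}\right)\left(- \frac{1}{2} + \frac{\sqrt{33}}{2}\right)^n + \left(\frac{5}{2} - \frac{17 \sqrt{33}}{66}\right)\left(- \frac{\sqrt{33}}{2} - \frac{1}{2}\right)^n.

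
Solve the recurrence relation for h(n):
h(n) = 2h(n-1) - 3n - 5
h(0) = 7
First-order linear with linear forcing.
Homogeneous solution: h_h(n) = A·(2)^n.
Try particular h_p(n) = pn + q. Substituting:
  pn + q = 2(p(n-1) + q) - 3n - 5.
Matching the n-coefficient: p = 2p - 3 ⇒ p = 3.
Matching constants: q = -2p + 2q - 5 ⇒ q = 11.
General: h(n) = A·(2)^n + 3 n + 11.
Apply h(0) = 7: A + 11 = 7 ⇒ A = -4.
So h(n) = - 4 \cdot 2^{n} + 3 n + 11.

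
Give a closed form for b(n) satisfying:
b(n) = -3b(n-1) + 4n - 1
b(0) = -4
First-order linear with linear forcing.
Homogeneous solution: b_h(n) = A·(-3)^n.
Try particular b_p(n) = pn + q. Substituting:
  pn + q = -3(p(n-1) + q) + 4n - 1.
Matching the n-coefficient: p = -3p + 4 ⇒ p = 1.
Matching constants: q = 3p - 3q - 1 ⇒ q = \frac{1}{2}.
General: b(n) = A·(-3)^n + n + \frac{1}{2}.
Apply b(0) = -4: A + \frac{1}{2} = -4 ⇒ A = - \frac{9}{2}.
So b(n) = - \frac{9 \left(-3\right)^{n}}{2} + n + \frac{1}{2}.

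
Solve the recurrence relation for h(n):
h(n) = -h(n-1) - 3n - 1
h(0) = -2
First-order linear with linear forcing.
Homogeneous solution: h_h(n) = A·(-1)^n.
Try particular h_p(n) = pn + q. Substituting:
  pn + q = -(p(n-1) + q) - 3n - 1.
Matching the n-coefficient: p = -p - 3 ⇒ p = - \frac{3}{2}.
Matching constants: q = p - q - 1 ⇒ q = - \frac{5}{4}.
General: h(n) = A·(-1)^n - \frac{3 n}{2} - \frac{5}{4}.
Apply h(0) = -2: A - \frac{5}{4} = -2 ⇒ A = - \frac{3}{4}.
So h(n) = - \frac{3 \left(-1\right)^{n}}{4} - \frac{3 n}{2} - \frac{5}{4}.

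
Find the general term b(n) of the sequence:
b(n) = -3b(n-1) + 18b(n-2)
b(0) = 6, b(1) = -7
Characteristic equation: x² + 3x - 18 = 0, which factors as (x - (-6))(x - (3)) = 0.
Roots r₁ = -6, r₂ = 3 (distinct).
General solution: b(n) = A·(-6)^n + B·(3)^n.
From b(0) = 6: A + B = 6.
From b(1) = -7: -6A + 3B = -7.
Solving: A = \frac{25}{9}, B = \frac{29}{9}.
So b(n) = \frac{25 \left(-6\right)^{n}}{9} + \frac{29 \cdot 3^{n}}{9}.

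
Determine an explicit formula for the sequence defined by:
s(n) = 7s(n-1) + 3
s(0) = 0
First-order linear non-homogeneous.
Homogeneous solution: s_h(n) = A·(7)^n.
Try constant particular solution s_p = K: K = 7K + 3 ⇒ K = - \frac{1}{2}.
General: s(n) = A·(7)^n - \frac{1}{2}.
Apply s(0) = 0: A - \frac{1}{2} = 0 ⇒ A = \frac{1}{2}.
So s(n) = \frac{7^{n}}{2} - \frac{1}{2}.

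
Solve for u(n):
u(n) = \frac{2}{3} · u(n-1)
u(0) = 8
Pure geometric recurrence with ratio \frac{2}{3}.
By induction u(n) = u(0) · (\frac{2}{3})^n = 8 \left(\frac{2}{3}\right)^{n}.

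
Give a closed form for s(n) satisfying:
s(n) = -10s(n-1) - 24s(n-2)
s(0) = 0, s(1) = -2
Characteristic equation: x² + 10x + 24 = 0, which factors as (x - (-4))(x - (-6)) = 0.
Roots r₁ = -4, r₂ = -6 (distinct).
General solution: s(n) = A·(-4)^n + B·(-6)^n.
From s(0) = 0: A + B = 0.
From s(1) = -2: -4A - 6B = -2.
Solving: A = -1, B = 1.
So s(n) = - \left(-4\right)^{n} + \left(-6\right)^{n}.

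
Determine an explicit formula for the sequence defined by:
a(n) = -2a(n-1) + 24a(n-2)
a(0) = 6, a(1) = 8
Characteristic equation: x² + 2x - 24 = 0, which factors as (x - (4))(x - (-6)) = 0.
Roots r₁ = 4, r₂ = -6 (distinct).
General solution: a(n) = A·(4)^n + B·(-6)^n.
From a(0) = 6: A + B = 6.
From a(1) = 8: 4A - 6B = 8.
Solving: A = \frac{22}{5}, B = \frac{8}{5}.
So a(n) = \frac{8 \left(-6\right)^{n}}{5} + \frac{22 \cdot 4^{n}}{5}.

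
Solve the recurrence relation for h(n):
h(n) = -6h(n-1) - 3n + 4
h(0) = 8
First-order linear with linear forcing.
Homogeneous solution: h_h(n) = A·(-6)^n.
Try particular h_p(n) = pn + q. Substituting:
  pn + q = -6(p(n-1) + q) - 3n + 4.
Matching the n-coefficient: p = -6p - 3 ⇒ p = - \frac{3}{7}.
Matching constants: q = 6p - 6q + 4 ⇒ q = \frac{10}{49}.
General: h(n) = A·(-6)^n - \frac{3 n}{7} + \frac{10}{49}.
Apply h(0) = 8: A + \frac{10}{49} = 8 ⇒ A = \frac{382}{49}.
So h(n) = \frac{382 \left(-6\right)^{n}}{49} - \frac{3 n}{7} + \frac{10}{49}.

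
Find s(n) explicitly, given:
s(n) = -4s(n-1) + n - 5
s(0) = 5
First-order linear with linear forcing.
Homogeneous solution: s_h(n) = A·(-4)^n.
Try particular s_p(n) = pn + q. Substituting:
  pn + q = -4(p(n-1) + q) + n - 5.
Matching the n-coefficient: p = -4p + 1 ⇒ p = \frac{1}{5}.
Matching constants: q = 4p - 4q - 5 ⇒ q = - \frac{21}{25}.
General: s(n) = A·(-4)^n + \frac{n}{5} - \frac{21}{25}.
Apply s(0) = 5: A - \frac{21}{25} = 5 ⇒ A = \frac{146}{25}.
So s(n) = \frac{146 \left(-4\right)^{n}}{25} + \frac{n}{5} - \frac{21}{25}.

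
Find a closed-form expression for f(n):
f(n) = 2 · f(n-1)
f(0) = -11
Pure geometric recurrence with ratio 2.
By induction f(n) = f(0) · (2)^n = - 11 \cdot 2^{n}.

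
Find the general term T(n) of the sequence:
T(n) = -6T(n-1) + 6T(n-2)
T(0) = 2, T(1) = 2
Characteristic equation: x² + 6x - 6 = 0.
Discriminant Δ = (-6)² + 4·(6) = 60.
Roots r₁,₂ = (-6 ± √60)/2, so r₁ = -3 + \sqrt{15}, r₂ = - \sqrt{15} - 3.
General solution: T(n) = A·r₁^n + B·r₂^n.
From the initial conditions, A + B = 2 and r₁A + r₂B = 2.
Since r₁ - r₂ = √60: A = (2 - (2)r₂)/√60 = 1 + \frac{4 \sqrt{15}}{15}, and B = 2 - A = 1 - \frac{4 \sqrt{15}}{15}.
So T(n) = \left(1 + \frac{4 \sqrt{15}}{15}\right)\left(-3 + \sqrt{15}\right)^n + \left(1 - \frac{4 \sqrt{15}}{15}\right)\left(- \sqrt{15} - 3\right)^n.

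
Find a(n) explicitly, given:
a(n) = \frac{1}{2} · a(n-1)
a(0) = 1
Pure geometric recurrence with ratio \frac{1}{2}.
By induction a(n) = a(0) · (\frac{1}{2})^n = \left(\frac{1}{2}\right)^{n}.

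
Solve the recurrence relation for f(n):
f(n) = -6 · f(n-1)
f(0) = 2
Pure geometric recurrence with ratio -6.
By induction f(n) = f(0) · (-6)^n = 2 \left(-6\right)^{n}.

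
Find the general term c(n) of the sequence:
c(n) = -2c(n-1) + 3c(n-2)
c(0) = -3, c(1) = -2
Characteristic equation: x² + 2x - 3 = 0, which factors as (x - (1))(x - (-3)) = 0.
Roots r₁ = 1, r₂ = -3 (distinct).
General solution: c(n) = A·(1)^n + B·(-3)^n.
From c(0) = -3: A + B = -3.
From c(1) = -2: A - 3B = -2.
Solving: A = - \frac{11}{4}, B = - \frac{1}{4}.
So c(n) = - \frac{\left(-3\right)^{n}}{4} - \frac{11}{4}.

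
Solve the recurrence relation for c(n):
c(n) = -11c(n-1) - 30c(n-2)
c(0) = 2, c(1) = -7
Characteristic equation: x² + 11x + 30 = 0, which factors as (x - (-6))(x - (-5)) = 0.
Roots r₁ = -6, r₂ = -5 (distinct).
General solution: c(n) = A·(-6)^n + B·(-5)^n.
From c(0) = 2: A + B = 2.
From c(1) = -7: -6A - 5B = -7.
Solving: A = -3, B = 5.
So c(n) = 5 \left(-5\right)^{n} - 3 \left(-6\right)^{n}.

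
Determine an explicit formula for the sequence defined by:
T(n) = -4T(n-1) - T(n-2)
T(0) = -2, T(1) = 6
Characteristic equation: x² + 4x + 1 = 0.
Discriminant Δ = (-4)² + 4·(-1) = 12.
Roots r₁,₂ = (-4 ± √12)/2, so r₁ = -2 + \sqrt{3}, r₂ = -2 - \sqrt{3}.
General solution: T(n) = A·r₁^n + B·r₂^n.
From the initial conditions, A + B = -2 and r₁A + r₂B = 6.
Since r₁ - r₂ = √12: A = (6 - (-2)r₂)/√12 = -1 + \frac{\sqrt{3}}{3}, and B = -2 - A = -1 - \frac{\sqrt{3}}{3}.
So T(n) = \left(-1 + \frac{\sqrt{3}}{3}\right)\left(-2 + \sqrt{3}\right)^n + \left(-1 - \frac{\sqrt{3}}{3}\right)\left(-2 - \sqrt{3}\right)^n.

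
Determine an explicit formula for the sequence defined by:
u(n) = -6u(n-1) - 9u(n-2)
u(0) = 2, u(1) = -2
Characteristic equation: x² + 6x + 9 = 0, which is (x - (-3))².
Repeated root r = -3.
General solution: u(n) = (A + Bn)·(-3)^n.
From u(0) = 2: A = 2.
From u(1) = -2: (A + B)·(-3) = -2 ⇒ B = - \frac{4}{3}.
So u(n) = \left(2 - \frac{4 n}{3}\right) \cdot (-3)^n.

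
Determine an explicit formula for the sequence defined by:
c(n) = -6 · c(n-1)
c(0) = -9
Pure geometric recurrence with ratio -6.
By induction c(n) = c(0) · (-6)^n = - 9 \left(-6\right)^{n}.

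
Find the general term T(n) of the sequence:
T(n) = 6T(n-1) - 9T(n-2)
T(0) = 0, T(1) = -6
Characteristic equation: x² - 6x + 9 = 0, which is (x - (3))².
Repeated root r = 3.
General solution: T(n) = (A + Bn)·(3)^n.
From T(0) = 0: A = 0.
From T(1) = -6: (A + B)·(3) = -6 ⇒ B = -2.
So T(n) = \left(- 2 n\right) \cdot (3)^n.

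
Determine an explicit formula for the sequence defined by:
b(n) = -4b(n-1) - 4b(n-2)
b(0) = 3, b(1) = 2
Characteristic equation: x² + 4x + 4 = 0, which is (x - (-2))².
Repeated root r = -2.
General solution: b(n) = (A + Bn)·(-2)^n.
From b(0) = 3: A = 3.
From b(1) = 2: (A + B)·(-2) = 2 ⇒ B = -4.
So b(n) = \left(3 - 4 n\right) \cdot (-2)^n.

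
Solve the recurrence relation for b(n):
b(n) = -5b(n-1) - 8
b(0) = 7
First-order linear non-homogeneous.
Homogeneous solution: b_h(n) = A·(-5)^n.
Try constant particular solution b_p = K: K = -5K - 8 ⇒ K = - \frac{4}{3}.
General: b(n) = A·(-5)^n - \frac{4}{3}.
Apply b(0) = 7: A - \frac{4}{3} = 7 ⇒ A = \frac{25}{3}.
So b(n) = \frac{25 \left(-5\right)^{n}}{3} - \frac{4}{3}.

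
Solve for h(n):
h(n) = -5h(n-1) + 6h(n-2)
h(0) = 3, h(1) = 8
Characteristic equation: x² + 5x - 6 = 0, which factors as (x - (-6))(x - (1)) = 0.
Roots r₁ = -6, r₂ = 1 (distinct).
General solution: h(n) = A·(-6)^n + B·(1)^n.
From h(0) = 3: A + B = 3.
From h(1) = 8: -6A + B = 8.
Solving: A = - \frac{5}{7}, B = \frac{26}{7}.
So h(n) = \frac{26}{7} - \frac{5 \left(-6\right)^{n}}{7}.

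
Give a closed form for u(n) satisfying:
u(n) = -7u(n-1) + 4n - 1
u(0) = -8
First-order linear with linear forcing.
Homogeneous solution: u_h(n) = A·(-7)^n.
Try particular u_p(n) = pn + q. Substituting:
  pn + q = -7(p(n-1) + q) + 4n - 1.
Matching the n-coefficient: p = -7p + 4 ⇒ p = \frac{1}{2}.
Matching constants: q = 7p - 7q - 1 ⇒ q = \frac{5}{16}.
General: u(n) = A·(-7)^n + \frac{n}{2} + \frac{5}{16}.
Apply u(0) = -8: A + \frac{5}{16} = -8 ⇒ A = - \frac{133}{16}.
So u(n) = - \frac{133 \left(-7\right)^{n}}{16} + \frac{n}{2} + \frac{5}{16}.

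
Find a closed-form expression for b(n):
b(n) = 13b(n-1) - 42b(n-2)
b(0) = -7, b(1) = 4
Characteristic equation: x² - 13x + 42 = 0, which factors as (x - (6))(x - (7)) = 0.
Roots r₁ = 6, r₂ = 7 (distinct).
General solution: b(n) = A·(6)^n + B·(7)^n.
From b(0) = -7: A + B = -7.
From b(1) = 4: 6A + 7B = 4.
Solving: A = -53, B = 46.
So b(n) = - 53 \cdot 6^{n} + 46 \cdot 7^{n}.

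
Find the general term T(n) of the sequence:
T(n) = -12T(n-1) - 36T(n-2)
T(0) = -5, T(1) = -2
Characteristic equation: x² + 12x + 36 = 0, which is (x - (-6))².
Repeated root r = -6.
General solution: T(n) = (A + Bn)·(-6)^n.
From T(0) = -5: A = -5.
From T(1) = -2: (A + B)·(-6) = -2 ⇒ B = \frac{16}{3}.
So T(n) = \left(\frac{16 n}{3} - 5\right) \cdot (-6)^n.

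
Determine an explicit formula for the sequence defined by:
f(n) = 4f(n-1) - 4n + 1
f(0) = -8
First-order linear with linear forcing.
Homogeneous solution: f_h(n) = A·(4)^n.
Try particular f_p(n) = pn + q. Substituting:
  pn + q = 4(p(n-1) + q) - 4n + 1.
Matching the n-coefficient: p = 4p - 4 ⇒ p = \frac{4}{3}.
Matching constants: q = -4p + 4q + 1 ⇒ q = \frac{13}{9}.
General: f(n) = A·(4)^n + \frac{4 n}{3} + \frac{13}{9}.
Apply f(0) = -8: A + \frac{13}{9} = -8 ⇒ A = - \frac{85}{9}.
So f(n) = - \frac{85 \cdot 4^{n}}{9} + \frac{4 n}{3} + \frac{13}{9}.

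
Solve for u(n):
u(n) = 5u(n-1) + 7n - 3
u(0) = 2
First-order linear with linear forcing.
Homogeneous solution: u_h(n) = A·(5)^n.
Try particular u_p(n) = pn + q. Substituting:
  pn + q = 5(p(n-1) + q) + 7n - 3.
Matching the n-coefficient: p = 5p + 7 ⇒ p = - \frac{7}{4}.
Matching constants: q = -5p + 5q - 3 ⇒ q = - \frac{23}{16}.
General: u(n) = A·(5)^n - \frac{7 n}{4} - \frac{23}{16}.
Apply u(0) = 2: A - \frac{23}{16} = 2 ⇒ A = \frac{55}{16}.
So u(n) = \frac{55 \cdot 5^{n}}{16} - \frac{7 n}{4} - \frac{23}{16}.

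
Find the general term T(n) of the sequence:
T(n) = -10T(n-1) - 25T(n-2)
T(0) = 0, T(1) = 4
Characteristic equation: x² + 10x + 25 = 0, which is (x - (-5))².
Repeated root r = -5.
General solution: T(n) = (A + Bn)·(-5)^n.
From T(0) = 0: A = 0.
From T(1) = 4: (A + B)·(-5) = 4 ⇒ B = - \frac{4}{5}.
So T(n) = \left(- \frac{4 n}{5}\right) \cdot (-5)^n.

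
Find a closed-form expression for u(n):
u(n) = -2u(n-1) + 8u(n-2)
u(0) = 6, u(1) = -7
Characteristic equation: x² + 2x - 8 = 0, which factors as (x - (-4))(x - (2)) = 0.
Roots r₁ = -4, r₂ = 2 (distinct).
General solution: u(n) = A·(-4)^n + B·(2)^n.
From u(0) = 6: A + B = 6.
From u(1) = -7: -4A + 2B = -7.
Solving: A = \frac{19}{6}, B = \frac{17}{6}.
So u(n) = \frac{19 \left(-4\right)^{n}}{6} + \frac{17 \cdot 2^{n}}{6}.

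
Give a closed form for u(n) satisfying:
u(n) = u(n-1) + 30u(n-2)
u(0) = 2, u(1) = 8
Characteristic equation: x² - x - 30 = 0, which factors as (x - (6))(x - (-5)) = 0.
Roots r₁ = 6, r₂ = -5 (distinct).
General solution: u(n) = A·(6)^n + B·(-5)^n.
From u(0) = 2: A + B = 2.
From u(1) = 8: 6A - 5B = 8.
Solving: A = \frac{18}{11}, B = \frac{4}{11}.
So u(n) = \frac{4 \left(-5\right)^{n}}{11} + \frac{18 \cdot 6^{n}}{11}.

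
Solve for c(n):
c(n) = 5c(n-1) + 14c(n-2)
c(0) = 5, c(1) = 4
Characteristic equation: x² - 5x - 14 = 0, which factors as (x - (7))(x - (-2)) = 0.
Roots r₁ = 7, r₂ = -2 (distinct).
General solution: c(n) = A·(7)^n + B·(-2)^n.
From c(0) = 5: A + B = 5.
From c(1) = 4: 7A - 2B = 4.
Solving: A = \frac{14}{9}, B = \frac{31}{9}.
So c(n) = \frac{31 \left(-2\right)^{n}}{9} + \frac{14 \cdot 7^{n}}{9}.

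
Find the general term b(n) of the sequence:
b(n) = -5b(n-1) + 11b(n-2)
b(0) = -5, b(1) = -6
Characteristic equation: x² + 5x - 11 = 0.
Discriminant Δ = (-5)² + 4·(11) = 69.
Roots r₁,₂ = (-5 ± √69)/2, so r₁ = - \frac{5}{2} + \frac{\sqrt{69}}{2}, r₂ = - \frac{\sqrt{69}}{2} - \frac{5}{2}.
General solution: b(n) = A·r₁^n + B·r₂^n.
From the initial conditions, A + B = -5 and r₁A + r₂B = -6.
Since r₁ - r₂ = √69: A = (-6 - (-5)r₂)/√69 = - \frac{5}{2} - \frac{37 \sqrt{69}}{138}, and B = -5 - A = - \frac{5}{2} + \frac{37 \sqrt{69}}{138}.
So b(n) = \left(- \frac{5}{2} - \frac{37 \sqrt{69}}{138}\right)\left(- \frac{5}{2} + \frac{\sqrt{69}}{2}\right)^n + \left(- \frac{5}{2} + \frac{37 \sqrt{69}}{138}\right)\left(- \frac{\sqrt{69}}{2} - \frac{5}{2}\right)^n.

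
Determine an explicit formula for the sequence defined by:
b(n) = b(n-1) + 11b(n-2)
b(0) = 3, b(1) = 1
Characteristic equation: x² - x - 11 = 0.
Discriminant Δ = (1)² + 4·(11) = 45.
Roots r₁,₂ = (1 ± √45)/2, so r₁ = \frac{1}{2} + \frac{3 \sqrt{5}}{2}, r₂ = \frac{1}{2} - \frac{3 \sqrt{5}}{2}.
General solution: b(n) = A·r₁^n + B·r₂^n.
From the initial conditions, A + B = 3 and r₁A + r₂B = 1.
Since r₁ - r₂ = √45: A = (1 - (3)r₂)/√45 = \frac{3}{2} - \frac{\sqrt{5}}{30}, and B = 3 - A = \frac{\sqrt{5}}{30} + \frac{3}{2}.
So b(n) = \left(\frac{3}{2} - \frac{\sqrt{5}}{30}\right)\left(\frac{1}{2} + \frac{3 \sqrt{5}}{2}\right)^n + \left(\frac{\sqrt{5}}{30} + \frac{3}{2}\right)\left(\frac{1}{2} - \frac{3 \sqrt{5}}{2}\right)^n.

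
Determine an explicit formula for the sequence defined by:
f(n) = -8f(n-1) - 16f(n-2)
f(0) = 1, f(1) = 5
Characteristic equation: x² + 8x + 16 = 0, which is (x - (-4))².
Repeated root r = -4.
General solution: f(n) = (A + Bn)·(-4)^n.
From f(0) = 1: A = 1.
From f(1) = 5: (A + B)·(-4) = 5 ⇒ B = - \frac{9}{4}.
So f(n) = \left(1 - \frac{9 n}{4}\right) \cdot (-4)^n.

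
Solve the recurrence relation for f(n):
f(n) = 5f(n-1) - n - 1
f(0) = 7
First-order linear with linear forcing.
Homogeneous solution: f_h(n) = A·(5)^n.
Try particular f_p(n) = pn + q. Substituting:
  pn + q = 5(p(n-1) + q) - n - 1.
Matching the n-coefficient: p = 5p - 1 ⇒ p = \frac{1}{4}.
Matching constants: q = -5p + 5q - 1 ⇒ q = \frac{9}{16}.
General: f(n) = A·(5)^n + \frac{n}{4} + \frac{9}{16}.
Apply f(0) = 7: A + \frac{9}{16} = 7 ⇒ A = \frac{103}{16}.
So f(n) = \frac{103 \cdot 5^{n}}{16} + \frac{n}{4} + \frac{9}{16}.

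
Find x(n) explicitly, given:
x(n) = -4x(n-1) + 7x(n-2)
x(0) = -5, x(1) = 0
Characteristic equation: x² + 4x - 7 = 0.
Discriminant Δ = (-4)² + 4·(7) = 44.
Roots r₁,₂ = (-4 ± √44)/2, so r₁ = -2 + \sqrt{11}, r₂ = - \sqrt{11} - 2.
General solution: x(n) = A·r₁^n + B·r₂^n.
From the initial conditions, A + B = -5 and r₁A + r₂B = 0.
Since r₁ - r₂ = √44: A = (0 - (-5)r₂)/√44 = - \frac{5}{2} - \frac{5 \sqrt{11}}{11}, and B = -5 - A = - \frac{5}{2} + \frac{5 \sqrt{11}}{11}.
So x(n) = \left(- \frac{5}{2} - \frac{5 \sqrt{11}}{11}\right)\left(-2 + \sqrt{11}\right)^n + \left(- \frac{5}{2} + \frac{5 \sqrt{11}}{11}\right)\left(- \sqrt{11} - 2\right)^n.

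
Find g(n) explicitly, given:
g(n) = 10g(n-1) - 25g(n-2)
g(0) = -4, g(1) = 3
Characteristic equation: x² - 10x + 25 = 0, which is (x - (5))².
Repeated root r = 5.
General solution: g(n) = (A + Bn)·(5)^n.
From g(0) = -4: A = -4.
From g(1) = 3: (A + B)·(5) = 3 ⇒ B = \frac{23}{5}.
So g(n) = \left(\frac{23 n}{5} - 4\right) \cdot (5)^n.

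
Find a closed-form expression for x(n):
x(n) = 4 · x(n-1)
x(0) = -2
Pure geometric recurrence with ratio 4.
By induction x(n) = x(0) · (4)^n = - 2 \cdot 4^{n}.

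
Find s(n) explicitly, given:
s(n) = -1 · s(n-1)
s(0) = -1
Pure geometric recurrence with ratio -1.
By induction s(n) = s(0) · (-1)^n = - \left(-1\right)^{n}.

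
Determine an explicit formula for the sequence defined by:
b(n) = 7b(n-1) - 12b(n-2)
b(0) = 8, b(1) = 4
Characteristic equation: x² - 7x + 12 = 0, which factors as (x - (3))(x - (4)) = 0.
Roots r₁ = 3, r₂ = 4 (distinct).
General solution: b(n) = A·(3)^n + B·(4)^n.
From b(0) = 8: A + B = 8.
From b(1) = 4: 3A + 4B = 4.
Solving: A = 28, B = -20.
So b(n) = 28 \cdot 3^{n} - 20 \cdot 4^{n}.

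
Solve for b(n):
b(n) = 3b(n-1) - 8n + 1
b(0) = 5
First-order linear with linear forcing.
Homogeneous solution: b_h(n) = A·(3)^n.
Try particular b_p(n) = pn + q. Substituting:
  pn + q = 3(p(n-1) + q) - 8n + 1.
Matching the n-coefficient: p = 3p - 8 ⇒ p = 4.
Matching constants: q = -3p + 3q + 1 ⇒ q = \frac{11}{2}.
General: b(n) = A·(3)^n + 4 n + \frac{11}{2}.
Apply b(0) = 5: A + \frac{11}{2} = 5 ⇒ A = - \frac{1}{2}.
So b(n) = - \frac{3^{n}}{2} + 4 n + \frac{11}{2}.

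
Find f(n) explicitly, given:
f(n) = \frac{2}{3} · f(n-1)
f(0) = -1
Pure geometric recurrence with ratio \frac{2}{3}.
By induction f(n) = f(0) · (\frac{2}{3})^n = - \left(\frac{2}{3}\right)^{n}.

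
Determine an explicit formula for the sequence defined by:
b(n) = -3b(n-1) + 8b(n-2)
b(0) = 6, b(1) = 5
Characteristic equation: x² + 3x - 8 = 0.
Discriminant Δ = (-3)² + 4·(8) = 41.
Roots r₁,₂ = (-3 ± √41)/2, so r₁ = - \frac{3}{2} + \frac{\sqrt{41}}{2}, r₂ = - \frac{\sqrt{41}}{2} - \frac{3}{2}.
General solution: b(n) = A·r₁^n + B·r₂^n.
From the initial conditions, A + B = 6 and r₁A + r₂B = 5.
Since r₁ - r₂ = √41: A = (5 - (6)r₂)/√41 = \frac{14 \sqrt{41}}{41} + 3, and B = 6 - A = 3 - \frac{14 \sqrt{41}}{41}.
So b(n) = \left(\frac{14 \sqrt{41}}{41} + 3\right)\left(- \frac{3}{2} + \frac{\sqrt{41}}{2}\right)^n + \left(3 - \frac{14 \sqrt{41}}{41}\right)\left(- \frac{\sqrt{41}}{2} - \frac{3}{2}\right)^n.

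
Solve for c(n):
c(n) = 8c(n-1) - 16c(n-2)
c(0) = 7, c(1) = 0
Characteristic equation: x² - 8x + 16 = 0, which is (x - (4))².
Repeated root r = 4.
General solution: c(n) = (A + Bn)·(4)^n.
From c(0) = 7: A = 7.
From c(1) = 0: (A + B)·(4) = 0 ⇒ B = -7.
So c(n) = \left(7 - 7 n\right) \cdot (4)^n.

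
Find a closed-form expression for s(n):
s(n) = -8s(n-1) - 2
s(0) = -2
First-order linear non-homogeneous.
Homogeneous solution: s_h(n) = A·(-8)^n.
Try constant particular solution s_p = K: K = -8K - 2 ⇒ K = - \frac{2}{9}.
General: s(n) = A·(-8)^n - \frac{2}{9}.
Apply s(0) = -2: A - \frac{2}{9} = -2 ⇒ A = - \frac{16}{9}.
So s(n) = - \frac{16 \left(-8\right)^{n}}{9} - \frac{2}{9}.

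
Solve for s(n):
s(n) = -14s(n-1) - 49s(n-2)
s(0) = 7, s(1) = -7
Characteristic equation: x² + 14x + 49 = 0, which is (x - (-7))².
Repeated root r = -7.
General solution: s(n) = (A + Bn)·(-7)^n.
From s(0) = 7: A = 7.
From s(1) = -7: (A + B)·(-7) = -7 ⇒ B = -6.
So s(n) = \left(7 - 6 n\right) \cdot (-7)^n.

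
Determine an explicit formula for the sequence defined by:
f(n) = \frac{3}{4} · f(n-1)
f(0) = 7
Pure geometric recurrence with ratio \frac{3}{4}.
By induction f(n) = f(0) · (\frac{3}{4})^n = 7 \left(\frac{3}{4}\right)^{n}.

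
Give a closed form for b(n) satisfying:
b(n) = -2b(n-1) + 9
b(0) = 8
First-order linear non-homogeneous.
Homogeneous solution: b_h(n) = A·(-2)^n.
Try constant particular solution b_p = K: K = -2K + 9 ⇒ K = 3.
General: b(n) = A·(-2)^n + 3.
Apply b(0) = 8: A + 3 = 8 ⇒ A = 5.
So b(n) = 5 \left(-2\right)^{n} + 3.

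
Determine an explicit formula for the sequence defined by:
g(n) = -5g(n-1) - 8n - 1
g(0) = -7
First-order linear with linear forcing.
Homogeneous solution: g_h(n) = A·(-5)^n.
Try particular g_p(n) = pn + q. Substituting:
  pn + q = -5(p(n-1) + q) - 8n - 1.
Matching the n-coefficient: p = -5p - 8 ⇒ p = - \frac{4}{3}.
Matching constants: q = 5p - 5q - 1 ⇒ q = - \frac{23}{18}.
General: g(n) = A·(-5)^n - \frac{4 n}{3} - \frac{23}{18}.
Apply g(0) = -7: A - \frac{23}{18} = -7 ⇒ A = - \frac{103}{18}.
So g(n) = - \frac{103 \left(-5\right)^{n}}{18} - \frac{4 n}{3} - \frac{23}{18}.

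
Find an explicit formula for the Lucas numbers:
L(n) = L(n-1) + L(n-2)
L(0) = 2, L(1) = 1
This is the Lucas sequence.
Characteristic equation: x² - x - 1 = 0; roots r₁ = \frac{1}{2} + \frac{\sqrt{5}}{2}, r₂ = \frac{1}{2} - \frac{\sqrt{5}}{2}.
General: L(n) = A·r₁^n + B·r₂^n. Solving with L(0)=2, L(1)=1 gives A = 1, B = 1.
So L(n) = 2^{- n} \left(\left(1 - \sqrt{5}\right)^{n} + \left(1 + \sqrt{5}\right)^{n}\right).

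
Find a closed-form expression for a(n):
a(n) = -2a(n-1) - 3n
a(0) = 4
First-order linear with linear forcing.
Homogeneous solution: a_h(n) = A·(-2)^n.
Try particular a_p(n) = pn + q. Substituting:
  pn + q = -2(p(n-1) + q) - 3n.
Matching the n-coefficient: p = -2p - 3 ⇒ p = -1.
Matching constants: q = 2p - 2q ⇒ q = - \frac{2}{3}.
General: a(n) = A·(-2)^n - n - \frac{2}{3}.
Apply a(0) = 4: A - \frac{2}{3} = 4 ⇒ A = \frac{14}{3}.
So a(n) = \frac{14 \left(-2\right)^{n}}{3} - n - \frac{2}{3}.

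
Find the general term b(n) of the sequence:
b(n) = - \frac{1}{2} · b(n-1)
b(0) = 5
Pure geometric recurrence with ratio - \frac{1}{2}.
By induction b(n) = b(0) · (- \frac{1}{2})^n = 5 \left(- \frac{1}{2}\right)^{n}.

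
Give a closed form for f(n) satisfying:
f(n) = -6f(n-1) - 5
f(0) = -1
First-order linear non-homogeneous.
Homogeneous solution: f_h(n) = A·(-6)^n.
Try constant particular solution f_p = K: K = -6K - 5 ⇒ K = - \frac{5}{7}.
General: f(n) = A·(-6)^n - \frac{5}{7}.
Apply f(0) = -1: A - \frac{5}{7} = -1 ⇒ A = - \frac{2}{7}.
So f(n) = - \frac{2 \left(-6\right)^{n}}{7} - \frac{5}{7}.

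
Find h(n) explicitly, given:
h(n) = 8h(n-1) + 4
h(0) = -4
First-order linear non-homogeneous.
Homogeneous solution: h_h(n) = A·(8)^n.
Try constant particular solution h_p = K: K = 8K + 4 ⇒ K = - \frac{4}{7}.
General: h(n) = A·(8)^n - \frac{4}{7}.
Apply h(0) = -4: A - \frac{4}{7} = -4 ⇒ A = - \frac{24}{7}.
So h(n) = - \frac{24 \cdot 8^{n}}{7} - \frac{4}{7}.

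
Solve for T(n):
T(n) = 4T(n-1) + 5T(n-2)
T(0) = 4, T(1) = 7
Characteristic equation: x² - 4x - 5 = 0, which factors as (x - (5))(x - (-1)) = 0.
Roots r₁ = 5, r₂ = -1 (distinct).
General solution: T(n) = A·(5)^n + B·(-1)^n.
From T(0) = 4: A + B = 4.
From T(1) = 7: 5A - B = 7.
Solving: A = \frac{11}{6}, B = \frac{13}{6}.
So T(n) = \frac{13 \left(-1\right)^{n}}{6} + \frac{11 \cdot 5^{n}}{6}.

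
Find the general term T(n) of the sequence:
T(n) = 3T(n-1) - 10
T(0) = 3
First-order linear non-homogeneous.
Homogeneous solution: T_h(n) = A·(3)^n.
Try constant particular solution T_p = K: K = 3K - 10 ⇒ K = 5.
General: T(n) = A·(3)^n + 5.
Apply T(0) = 3: A + 5 = 3 ⇒ A = -2.
So T(n) = 5 - 2 \cdot 3^{n}.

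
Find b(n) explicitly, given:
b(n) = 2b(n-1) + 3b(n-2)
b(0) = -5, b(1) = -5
Characteristic equation: x² - 2x - 3 = 0, which factors as (x - (-1))(x - (3)) = 0.
Roots r₁ = -1, r₂ = 3 (distinct).
General solution: b(n) = A·(-1)^n + B·(3)^n.
From b(0) = -5: A + B = -5.
From b(1) = -5: -A + 3B = -5.
Solving: A = - \frac{5}{2}, B = - \frac{5}{2}.
So b(n) = - \frac{5 \left(-1\right)^{n}}{2} - \frac{5 \cdot 3^{n}}{2}.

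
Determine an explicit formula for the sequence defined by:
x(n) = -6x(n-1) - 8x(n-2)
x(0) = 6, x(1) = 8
Characteristic equation: x² + 6x + 8 = 0, which factors as (x - (-4))(x - (-2)) = 0.
Roots r₁ = -4, r₂ = -2 (distinct).
General solution: x(n) = A·(-4)^n + B·(-2)^n.
From x(0) = 6: A + B = 6.
From x(1) = 8: -4A - 2B = 8.
Solving: A = -10, B = 16.
So x(n) = 16 \left(-2\right)^{n} - 10 \left(-4\right)^{n}.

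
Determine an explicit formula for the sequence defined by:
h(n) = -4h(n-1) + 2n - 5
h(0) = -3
First-order linear with linear forcing.
Homogeneous solution: h_h(n) = A·(-4)^n.
Try particular h_p(n) = pn + q. Substituting:
  pn + q = -4(p(n-1) + q) + 2n - 5.
Matching the n-coefficient: p = -4p + 2 ⇒ p = \frac{2}{5}.
Matching constants: q = 4p - 4q - 5 ⇒ q = - \frac{17}{25}.
General: h(n) = A·(-4)^n + \frac{2 n}{5} - \frac{17}{25}.
Apply h(0) = -3: A - \frac{17}{25} = -3 ⇒ A = - \frac{58}{25}.
So h(n) = - \frac{58 \left(-4\right)^{n}}{25} + \frac{2 n}{5} - \frac{17}{25}.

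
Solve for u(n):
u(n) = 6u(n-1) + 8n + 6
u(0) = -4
First-order linear with linear forcing.
Homogeneous solution: u_h(n) = A·(6)^n.
Try particular u_p(n) = pn + q. Substituting:
  pn + q = 6(p(n-1) + q) + 8n + 6.
Matching the n-coefficient: p = 6p + 8 ⇒ p = - \frac{8}{5}.
Matching constants: q = -6p + 6q + 6 ⇒ q = - \frac{78}{25}.
General: u(n) = A·(6)^n - \frac{8 n}{5} - \frac{78}{25}.
Apply u(0) = -4: A - \frac{78}{25} = -4 ⇒ A = - \frac{22}{25}.
So u(n) = - \frac{22 \cdot 6^{n}}{25} - \frac{8 n}{5} - \frac{78}{25}.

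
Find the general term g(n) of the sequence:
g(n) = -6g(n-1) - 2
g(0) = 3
First-order linear non-homogeneous.
Homogeneous solution: g_h(n) = A·(-6)^n.
Try constant particular solution g_p = K: K = -6K - 2 ⇒ K = - \frac{2}{7}.
General: g(n) = A·(-6)^n - \frac{2}{7}.
Apply g(0) = 3: A - \frac{2}{7} = 3 ⇒ A = \frac{23}{7}.
So g(n) = \frac{23 \left(-6\right)^{n}}{7} - \frac{2}{7}.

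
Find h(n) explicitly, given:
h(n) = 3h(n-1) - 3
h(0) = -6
First-order linear non-homogeneous.
Homogeneous solution: h_h(n) = A·(3)^n.
Try constant particular solution h_p = K: K = 3K - 3 ⇒ K = \frac{3}{2}.
General: h(n) = A·(3)^n + \frac{3}{2}.
Apply h(0) = -6: A + \frac{3}{2} = -6 ⇒ A = - \frac{15}{2}.
So h(n) = \frac{3}{2} - \frac{15 \cdot 3^{n}}{2}.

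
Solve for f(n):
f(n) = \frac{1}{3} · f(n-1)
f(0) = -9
Pure geometric recurrence with ratio \frac{1}{3}.
By induction f(n) = f(0) · (\frac{1}{3})^n = - 9 \cdot 3^{- n}.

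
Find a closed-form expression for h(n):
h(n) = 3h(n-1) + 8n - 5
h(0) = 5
First-order linear with linear forcing.
Homogeneous solution: h_h(n) = A·(3)^n.
Try particular h_p(n) = pn + q. Substituting:
  pn + q = 3(p(n-1) + q) + 8n - 5.
Matching the n-coefficient: p = 3p + 8 ⇒ p = -4.
Matching constants: q = -3p + 3q - 5 ⇒ q = - \frac{7}{2}.
General: h(n) = A·(3)^n - 4 n - \frac{7}{2}.
Apply h(0) = 5: A - \frac{7}{2} = 5 ⇒ A = \frac{17}{2}.
So h(n) = \frac{17 \cdot 3^{n}}{2} - 4 n - \frac{7}{2}.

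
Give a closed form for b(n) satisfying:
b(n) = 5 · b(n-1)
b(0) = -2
Pure geometric recurrence with ratio 5.
By induction b(n) = b(0) · (5)^n = - 2 \cdot 5^{n}.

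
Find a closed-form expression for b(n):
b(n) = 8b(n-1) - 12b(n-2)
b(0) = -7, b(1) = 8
Characteristic equation: x² - 8x + 12 = 0, which factors as (x - (6))(x - (2)) = 0.
Roots r₁ = 6, r₂ = 2 (distinct).
General solution: b(n) = A·(6)^n + B·(2)^n.
From b(0) = -7: A + B = -7.
From b(1) = 8: 6A + 2B = 8.
Solving: A = \frac{11}{2}, B = - \frac{25}{2}.
So b(n) = - \frac{25 \cdot 2^{n}}{2} + \frac{11 \cdot 6^{n}}{2}.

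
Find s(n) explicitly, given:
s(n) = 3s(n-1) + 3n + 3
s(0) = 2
First-order linear with linear forcing.
Homogeneous solution: s_h(n) = A·(3)^n.
Try particular s_p(n) = pn + q. Substituting:
  pn + q = 3(p(n-1) + q) + 3n + 3.
Matching the n-coefficient: p = 3p + 3 ⇒ p = - \frac{3}{2}.
Matching constants: q = -3p + 3q + 3 ⇒ q = - \frac{15}{4}.
General: s(n) = A·(3)^n - \frac{3 n}{2} - \frac{15}{4}.
Apply s(0) = 2: A - \frac{15}{4} = 2 ⇒ A = \frac{23}{4}.
So s(n) = \frac{23 \cdot 3^{n}}{4} - \frac{3 n}{2} - \frac{15}{4}.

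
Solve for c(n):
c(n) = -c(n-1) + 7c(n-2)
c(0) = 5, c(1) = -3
Characteristic equation: x² + x - 7 = 0.
Discriminant Δ = (-1)² + 4·(7) = 29.
Roots r₁,₂ = (-1 ± √29)/2, so r₁ = - \frac{1}{2} + \frac{\sqrt{29}}{2}, r₂ = - \frac{\sqrt{29}}{2} - \frac{1}{2}.
General solution: c(n) = A·r₁^n + B·r₂^n.
From the initial conditions, A + B = 5 and r₁A + r₂B = -3.
Since r₁ - r₂ = √29: A = (-3 - (5)r₂)/√29 = \frac{5}{2} - \frac{\sqrt{29}}{58}, and B = 5 - A = \frac{\sqrt{29}}{58} + \frac{5}{2}.
So c(n) = \left(\frac{5}{2} - \frac{\sqrt{29}}{58}\right)\left(- \frac{1}{2} + \frac{\sqrt{29}}{2}\right)^n + \left(\frac{\sqrt{29}}{58} + \frac{5}{2}\right)\left(- \frac{\sqrt{29}}{2} - \frac{1}{2}\right)^n.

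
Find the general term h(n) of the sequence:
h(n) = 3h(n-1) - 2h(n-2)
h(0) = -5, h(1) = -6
Characteristic equation: x² - 3x + 2 = 0, which factors as (x - (1))(x - (2)) = 0.
Roots r₁ = 1, r₂ = 2 (distinct).
General solution: h(n) = A·(1)^n + B·(2)^n.
From h(0) = -5: A + B = -5.
From h(1) = -6: A + 2B = -6.
Solving: A = -4, B = -1.
So h(n) = - 2^{n} - 4.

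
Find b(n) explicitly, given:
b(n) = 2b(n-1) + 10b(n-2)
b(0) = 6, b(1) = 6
Characteristic equation: x² - 2x - 10 = 0.
Discriminant Δ = (2)² + 4·(10) = 44.
Roots r₁,₂ = (2 ± √44)/2, so r₁ = 1 + \sqrt{11}, r₂ = 1 - \sqrt{11}.
General solution: b(n) = A·r₁^n + B·r₂^n.
From the initial conditions, A + B = 6 and r₁A + r₂B = 6.
Since r₁ - r₂ = √44: A = (6 - (6)r₂)/√44 = 3, and B = 6 - A = 3.
So b(n) = \left(3\right)\left(1 + \sqrt{11}\right)^n + \left(3\right)\left(1 - \sqrt{11}\right)^n.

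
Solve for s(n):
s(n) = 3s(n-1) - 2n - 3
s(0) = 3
First-order linear with linear forcing.
Homogeneous solution: s_h(n) = A·(3)^n.
Try particular s_p(n) = pn + q. Substituting:
  pn + q = 3(p(n-1) + q) - 2n - 3.
Matching the n-coefficient: p = 3p - 2 ⇒ p = 1.
Matching constants: q = -3p + 3q - 3 ⇒ q = 3.
General: s(n) = A·(3)^n + n + 3.
Apply s(0) = 3: A + 3 = 3 ⇒ A = 0.
So s(n) = n + 3.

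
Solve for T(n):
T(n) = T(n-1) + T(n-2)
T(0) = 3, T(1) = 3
Characteristic equation: x² - x - 1 = 0.
Discriminant Δ = (1)² + 4·(1) = 5.
Roots r₁,₂ = (1 ± √5)/2, so r₁ = \frac{1}{2} + \frac{\sqrt{5}}{2}, r₂ = \frac{1}{2} - \frac{\sqrt{5}}{2}.
General solution: T(n) = A·r₁^n + B·r₂^n.
From the initial conditions, A + B = 3 and r₁A + r₂B = 3.
Since r₁ - r₂ = √5: A = (3 - (3)r₂)/√5 = \frac{3 \sqrt{5}}{10} + \frac{3}{2}, and B = 3 - A = \frac{3}{2} - \frac{3 \sqrt{5}}{10}.
So T(n) = \left(\frac{3 \sqrt{5}}{10} + \frac{3}{2}\right)\left(\frac{1}{2} + \frac{\sqrt{5}}{2}\right)^n + \left(\frac{3}{2} - \frac{3 \sqrt{5}}{10}\right)\left(\frac{1}{2} - \frac{\sqrt{5}}{2}\right)^n.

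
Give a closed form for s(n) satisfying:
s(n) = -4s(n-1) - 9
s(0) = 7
First-order linear non-homogeneous.
Homogeneous solution: s_h(n) = A·(-4)^n.
Try constant particular solution s_p = K: K = -4K - 9 ⇒ K = - \frac{9}{5}.
General: s(n) = A·(-4)^n - \frac{9}{5}.
Apply s(0) = 7: A - \frac{9}{5} = 7 ⇒ A = \frac{44}{5}.
So s(n) = \frac{44 \left(-4\right)^{n}}{5} - \frac{9}{5}.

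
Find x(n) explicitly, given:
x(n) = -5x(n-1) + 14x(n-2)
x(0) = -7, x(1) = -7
Characteristic equation: x² + 5x - 14 = 0, which factors as (x - (2))(x - (-7)) = 0.
Roots r₁ = 2, r₂ = -7 (distinct).
General solution: x(n) = A·(2)^n + B·(-7)^n.
From x(0) = -7: A + B = -7.
From x(1) = -7: 2A - 7B = -7.
Solving: A = - \frac{56}{9}, B = - \frac{7}{9}.
So x(n) = - \frac{7 \left(-7\right)^{n}}{9} - \frac{56 \cdot 2^{n}}{9}.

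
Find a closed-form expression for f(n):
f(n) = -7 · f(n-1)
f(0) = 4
Pure geometric recurrence with ratio -7.
By induction f(n) = f(0) · (-7)^n = 4 \left(-7\right)^{n}.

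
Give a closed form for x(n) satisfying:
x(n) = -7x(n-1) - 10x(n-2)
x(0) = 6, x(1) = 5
Characteristic equation: x² + 7x + 10 = 0, which factors as (x - (-2))(x - (-5)) = 0.
Roots r₁ = -2, r₂ = -5 (distinct).
General solution: x(n) = A·(-2)^n + B·(-5)^n.
From x(0) = 6: A + B = 6.
From x(1) = 5: -2A - 5B = 5.
Solving: A = \frac{35}{3}, B = - \frac{17}{3}.
So x(n) = \frac{35 \left(-2\right)^{n}}{3} - \frac{17 \left(-5\right)^{n}}{3}.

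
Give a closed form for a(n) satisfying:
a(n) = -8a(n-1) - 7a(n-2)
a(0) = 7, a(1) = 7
Characteristic equation: x² + 8x + 7 = 0, which factors as (x - (-1))(x - (-7)) = 0.
Roots r₁ = -1, r₂ = -7 (distinct).
General solution: a(n) = A·(-1)^n + B·(-7)^n.
From a(0) = 7: A + B = 7.
From a(1) = 7: -A - 7B = 7.
Solving: A = \frac{28}{3}, B = - \frac{7}{3}.
So a(n) = \frac{28 \left(-1\right)^{n}}{3} - \frac{7 \left(-7\right)^{n}}{3}.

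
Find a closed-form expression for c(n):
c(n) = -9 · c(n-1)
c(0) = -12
Pure geometric recurrence with ratio -9.
By induction c(n) = c(0) · (-9)^n = - 12 \left(-9\right)^{n}.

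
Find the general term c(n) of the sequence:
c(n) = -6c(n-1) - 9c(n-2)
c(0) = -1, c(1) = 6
Characteristic equation: x² + 6x + 9 = 0, which is (x - (-3))².
Repeated root r = -3.
General solution: c(n) = (A + Bn)·(-3)^n.
From c(0) = -1: A = -1.
From c(1) = 6: (A + B)·(-3) = 6 ⇒ B = -1.
So c(n) = \left(- n - 1\right) \cdot (-3)^n.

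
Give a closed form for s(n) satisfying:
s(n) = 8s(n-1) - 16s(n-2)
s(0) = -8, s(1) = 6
Characteristic equation: x² - 8x + 16 = 0, which is (x - (4))².
Repeated root r = 4.
General solution: s(n) = (A + Bn)·(4)^n.
From s(0) = -8: A = -8.
From s(1) = 6: (A + B)·(4) = 6 ⇒ B = \frac{19}{2}.
So s(n) = \left(\frac{19 n}{2} - 8\right) \cdot (4)^n.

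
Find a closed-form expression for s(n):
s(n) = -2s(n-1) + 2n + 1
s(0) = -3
First-order linear with linear forcing.
Homogeneous solution: s_h(n) = A·(-2)^n.
Try particular s_p(n) = pn + q. Substituting:
  pn + q = -2(p(n-1) + q) + 2n + 1.
Matching the n-coefficient: p = -2p + 2 ⇒ p = \frac{2}{3}.
Matching constants: q = 2p - 2q + 1 ⇒ q = \frac{7}{9}.
General: s(n) = A·(-2)^n + \frac{2 n}{3} + \frac{7}{9}.
Apply s(0) = -3: A + \frac{7}{9} = -3 ⇒ A = - \frac{34}{9}.
So s(n) = - \frac{34 \left(-2\right)^{n}}{9} + \frac{2 n}{3} + \frac{7}{9}.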